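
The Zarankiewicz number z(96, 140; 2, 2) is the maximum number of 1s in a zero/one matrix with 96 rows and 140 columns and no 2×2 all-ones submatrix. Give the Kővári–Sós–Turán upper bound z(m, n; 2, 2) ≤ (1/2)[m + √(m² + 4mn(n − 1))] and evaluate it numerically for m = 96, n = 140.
z(96, 140; 2, 2) ≤ (1/2)[96 + √(96² + 4·96·140·139)] = (1/2)[96 + √7481856] = 1415.6491

Kővári–Sós–Turán: let r_1, ..., r_96 be the row sums and z = Σ r_i the total number of 1s. Each pair of columns can share at most one row with both entries 1 (else a 2×2 all-ones block appears), so Σ_i C(r_i, 2) ≤ C(140, 2) = 9730. By convexity Σ_i C(r_i, 2) ≥ 96·C(z/96, 2) = z(z − 96)/(2·96), giving z² − 96z − 96·140·139 ≤ 0 and hence z ≤ (1/2)[96 + √(9216 + 4·1868160)] = (1/2)[96 + √7481856] ≈ (1/2)(96 + 2735.2982) = 1415.6491.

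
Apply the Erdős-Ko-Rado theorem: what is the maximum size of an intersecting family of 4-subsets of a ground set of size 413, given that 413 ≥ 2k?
max |F| = C(412, 3) = 11571020

Erdős-Ko-Rado (1961): when n ≥ 2k, max |F| = C(n−1, k−1). The bound is attained by the star {A : i ∈ A} for any fixed i ∈ [n]. Here C(413−1, 4−1) = C(412, 3) = 11571020.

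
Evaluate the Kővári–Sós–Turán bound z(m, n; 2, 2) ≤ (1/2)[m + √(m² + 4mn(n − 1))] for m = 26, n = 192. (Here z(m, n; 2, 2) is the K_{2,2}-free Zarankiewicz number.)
z(26, 192; 2, 2) ≤ (1/2)[26 + √(26² + 4·26·192·191)] = (1/2)[26 + √3814564] = 989.5454

Kővári–Sós–Turán: let r_1, ..., r_26 be the row sums and z = Σ r_i the total number of 1s. Each pair of columns can share at most one row with both entries 1 (else a 2×2 all-ones block appears), so Σ_i C(r_i, 2) ≤ C(192, 2) = 18336. By convexity Σ_i C(r_i, 2) ≥ 26·C(z/26, 2) = z(z − 26)/(2·26), giving z² − 26z − 26·192·191 ≤ 0 and hence z ≤ (1/2)[26 + √(676 + 4·953472)] = (1/2)[26 + √3814564] ≈ (1/2)(26 + 1953.0909) = 989.5454.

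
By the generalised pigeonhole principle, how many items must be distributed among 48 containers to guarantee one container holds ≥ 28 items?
n = (28 − 1)·48 + 1 = 1297

By the generalised pigeonhole principle, to guarantee some box contains ≥ r objects we need more than (r − 1) · k objects total. Threshold: n = (r − 1) · k + 1. With r = 28 and k = 48: n = 27 · 48 + 1 = 1296 + 1 = 1297. For n = 1296 = 27 · 48, we can put exactly 27 objects in every box, avoiding 28 in any single one — so 1297 is tight.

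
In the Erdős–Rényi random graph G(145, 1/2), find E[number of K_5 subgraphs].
E[# K_5] = C(145, 5) · (1/2)^C(5, 2) = 498187404 / 2^10 = 124546851/256 ≈ 486511.136719

For each 5-subset S of vertices (there are C(145, 5) = 498187404 such S), let X_S = 1 if S induces a K_5 (all C(5, 2) = 10 edges present). Then P(X_S = 1) = (1/2)^10 = 1/1024. By linearity of expectation, E[# K_5] = C(145, 5) · (1/2)^10 = 498187404 / 1024 = 124546851/256 ≈ 486511.136719.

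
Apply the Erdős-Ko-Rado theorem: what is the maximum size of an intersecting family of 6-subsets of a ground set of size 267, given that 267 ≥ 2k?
max |F| = C(266, 5) = 10685804668

The Erdős-Ko-Rado theorem states: for n ≥ 2k, an intersecting family of k-subsets of an n-element set has size at most C(n − 1, k − 1), with equality for 'star' families {A ⊆ [n] : |A| = k, i ∈ A} (fix an element i). For n = 267, k = 6: C(266, 5) = 10685804668.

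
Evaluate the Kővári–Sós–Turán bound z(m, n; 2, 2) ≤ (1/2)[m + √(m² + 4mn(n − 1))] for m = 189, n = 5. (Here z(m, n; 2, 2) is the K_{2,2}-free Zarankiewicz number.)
z(189, 5; 2, 2) ≤ (1/2)[189 + √(189² + 4·189·5·4)] = (1/2)[189 + √50841] = 207.2397

Kővári–Sós–Turán: let r_1, ..., r_189 be the row sums and z = Σ r_i the total number of 1s. Each pair of columns can share at most one row with both entries 1 (else a 2×2 all-ones block appears), so Σ_i C(r_i, 2) ≤ C(5, 2) = 10. By convexity Σ_i C(r_i, 2) ≥ 189·C(z/189, 2) = z(z − 189)/(2·189), giving z² − 189z − 189·5·4 ≤ 0 and hence z ≤ (1/2)[189 + √(35721 + 4·3780)] = (1/2)[189 + √50841] ≈ (1/2)(189 + 225.4795) = 207.2397.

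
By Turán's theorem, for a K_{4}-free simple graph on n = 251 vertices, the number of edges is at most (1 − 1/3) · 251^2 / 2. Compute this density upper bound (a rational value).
Turán density bound = (2/3) · 251^2/2 = 63001/3 ≈ 21000.3333

Turán's theorem: ex(n, K_{r+1}) is achieved by the complete r-partite Turán graph T(n, r) with parts as balanced as possible, and is at most (1 − 1/r) · n^2/2. For r = 3, n = 251: the density bound is (2/3) · 63001/2 = 63001/3 ≈ 21000.3333. The integer-valued extremum is e(T(251, 3)) = 21000, which is strictly less than the density bound 63001/3 since 3 ∤ 251 (the parts of T(251, 3) cannot all be equal).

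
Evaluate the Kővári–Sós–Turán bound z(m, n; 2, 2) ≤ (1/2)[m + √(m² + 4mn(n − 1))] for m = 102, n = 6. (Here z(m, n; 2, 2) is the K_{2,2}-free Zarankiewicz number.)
z(102, 6; 2, 2) ≤ (1/2)[102 + √(102² + 4·102·6·5)] = (1/2)[102 + √22644] = 126.2396

Kővári–Sós–Turán: let r_1, ..., r_102 be the row sums and z = Σ r_i the total number of 1s. Each pair of columns can share at most one row with both entries 1 (else a 2×2 all-ones block appears), so Σ_i C(r_i, 2) ≤ C(6, 2) = 15. By convexity Σ_i C(r_i, 2) ≥ 102·C(z/102, 2) = z(z − 102)/(2·102), giving z² − 102z − 102·6·5 ≤ 0 and hence z ≤ (1/2)[102 + √(10404 + 4·3060)] = (1/2)[102 + √22644] ≈ (1/2)(102 + 150.4792) = 126.2396.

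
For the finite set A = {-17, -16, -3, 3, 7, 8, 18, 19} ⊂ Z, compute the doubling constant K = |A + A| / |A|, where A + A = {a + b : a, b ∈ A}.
K = |A + A| / |A| = 31/8

Enumerate A + A = {a + b : a, b ∈ A}. With |A| = 8, there are |A|^2 = 64 ordered sum pairs; collecting distinct values, A + A = {-34, -33, -32, -20, -19, -14, -13, -10, -9, -8, -6, 0, 1, 2, 3, 4, 5, 6, 10, 11, 14, 15, 16, 21, 22, 25, 26, 27, 36, 37, 38}, so |A + A| = 31. Thus K = 31/8. For comparison, the minimum possible |A + A| over all 8-element sets is 2·8 − 1 = 15 (so min K = 15/8), attained only by arithmetic progressions.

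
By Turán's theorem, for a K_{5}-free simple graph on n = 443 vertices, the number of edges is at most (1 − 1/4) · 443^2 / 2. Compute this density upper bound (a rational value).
Turán density bound = (3/4) · 443^2/2 = 588747/8 ≈ 73593.375

Turán's theorem: ex(n, K_{r+1}) is achieved by the complete r-partite Turán graph T(n, r) with parts as balanced as possible, and is at most (1 − 1/r) · n^2/2. For r = 4, n = 443: the density bound is (3/4) · 196249/2 = 588747/8 ≈ 73593.375. The integer-valued extremum is e(T(443, 4)) = 73593, which is strictly less than the density bound 588747/8 since 4 ∤ 443 (the parts of T(443, 4) cannot all be equal).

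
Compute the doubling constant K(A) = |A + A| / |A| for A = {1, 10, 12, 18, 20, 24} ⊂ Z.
K = |A + A| / |A| = 19/6

Enumerate A + A = {a + b : a, b ∈ A}. With |A| = 6, there are |A|^2 = 36 ordered sum pairs; collecting distinct values, A + A = {2, 11, 13, 19, 20, 21, 22, 24, 25, 28, 30, 32, 34, 36, 38, 40, 42, 44, 48}, so |A + A| = 19. Thus K = 19/6. For comparison, the minimum possible |A + A| over all 6-element sets is 2·6 − 1 = 11 (so min K = 11/6), attained only by arithmetic progressions.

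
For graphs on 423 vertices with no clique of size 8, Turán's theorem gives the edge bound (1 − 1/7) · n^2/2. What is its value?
Turán density bound = (6/7) · 423^2/2 = 536787/7 ≈ 76683.8571

Turán's theorem: ex(n, K_{r+1}) is achieved by the complete r-partite Turán graph T(n, r) with parts as balanced as possible, and is at most (1 − 1/r) · n^2/2. For r = 7, n = 423: the density bound is (6/7) · 178929/2 = 536787/7 ≈ 76683.8571. The integer-valued extremum is e(T(423, 7)) = 76683, which is strictly less than the density bound 536787/7 since 7 ∤ 423 (the parts of T(423, 7) cannot all be equal).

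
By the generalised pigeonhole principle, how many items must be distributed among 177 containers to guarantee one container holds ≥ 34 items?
n = (34 − 1)·177 + 1 = 5842

By the generalised pigeonhole principle, to guarantee some box contains ≥ r objects we need more than (r − 1) · k objects total. Threshold: n = (r − 1) · k + 1. With r = 34 and k = 177: n = 33 · 177 + 1 = 5841 + 1 = 5842. For n = 5841 = 33 · 177, we can put exactly 33 objects in every box, avoiding 34 in any single one — so 5842 is tight.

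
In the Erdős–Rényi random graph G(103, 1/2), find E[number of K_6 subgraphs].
E[# K_6] = C(103, 6) · (1/2)^C(6, 2) = 1429840335 / 2^15 ≈ 43635.264130

For each 6-subset S of vertices (there are C(103, 6) = 1429840335 such S), let X_S = 1 if S induces a K_6 (all C(6, 2) = 15 edges present). Then P(X_S = 1) = (1/2)^15 = 1/32768. By linearity of expectation, E[# K_6] = C(103, 6) · (1/2)^15 = 1429840335 / 32768 ≈ 43635.264130.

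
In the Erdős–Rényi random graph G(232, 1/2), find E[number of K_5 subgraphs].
E[# K_5] = C(232, 5) · (1/2)^C(5, 2) = 5363112216 / 2^10 = 670389027/128 = 5237414.2734375

For each 5-subset S of vertices (there are C(232, 5) = 5363112216 such S), let X_S = 1 if S induces a K_5 (all C(5, 2) = 10 edges present). Then P(X_S = 1) = (1/2)^10 = 1/1024. By linearity of expectation, E[# K_5] = C(232, 5) · (1/2)^10 = 5363112216 / 1024 = 670389027/128 = 5237414.2734375.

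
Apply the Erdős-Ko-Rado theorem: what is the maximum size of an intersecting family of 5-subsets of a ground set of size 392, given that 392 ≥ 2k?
max |F| = C(391, 4) = 958984195

The Erdős-Ko-Rado theorem states: for n ≥ 2k, an intersecting family of k-subsets of an n-element set has size at most C(n − 1, k − 1), with equality for 'star' families {A ⊆ [n] : |A| = k, i ∈ A} (fix an element i). For n = 392, k = 5: C(391, 4) = 958984195.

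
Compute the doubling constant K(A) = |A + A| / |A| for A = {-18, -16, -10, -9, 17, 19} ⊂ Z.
K = |A + A| / |A| = 20/6 = 10/3

Enumerate A + A = {a + b : a, b ∈ A}. With |A| = 6, there are |A|^2 = 36 ordered sum pairs; collecting distinct values, A + A = {-36, -34, -32, -28, -27, -26, -25, -20, -19, -18, -1, 1, 3, 7, 8, 9, 10, 34, 36, 38}, so |A + A| = 20. Thus K = 20/6 = 10/3. For comparison, the minimum possible |A + A| over all 6-element sets is 2·6 − 1 = 11 (so min K = 11/6), attained only by arithmetic progressions.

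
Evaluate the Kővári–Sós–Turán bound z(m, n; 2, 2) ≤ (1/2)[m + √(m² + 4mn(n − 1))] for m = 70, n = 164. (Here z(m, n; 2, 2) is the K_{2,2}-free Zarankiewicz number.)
z(70, 164; 2, 2) ≤ (1/2)[70 + √(70² + 4·70·164·163)] = (1/2)[70 + √7489860] = 1403.3804

Kővári–Sós–Turán: let r_1, ..., r_70 be the row sums and z = Σ r_i the total number of 1s. Each pair of columns can share at most one row with both entries 1 (else a 2×2 all-ones block appears), so Σ_i C(r_i, 2) ≤ C(164, 2) = 13366. By convexity Σ_i C(r_i, 2) ≥ 70·C(z/70, 2) = z(z − 70)/(2·70), giving z² − 70z − 70·164·163 ≤ 0 and hence z ≤ (1/2)[70 + √(4900 + 4·1871240)] = (1/2)[70 + √7489860] ≈ (1/2)(70 + 2736.7609) = 1403.3804.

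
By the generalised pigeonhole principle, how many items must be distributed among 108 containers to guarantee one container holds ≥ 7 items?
n = (7 − 1)·108 + 1 = 649

By the generalised pigeonhole principle, to guarantee some box contains ≥ r objects we need more than (r − 1) · k objects total. Threshold: n = (r − 1) · k + 1. With r = 7 and k = 108: n = 6 · 108 + 1 = 648 + 1 = 649. For n = 648 = 6 · 108, we can put exactly 6 objects in every box, avoiding 7 in any single one — so 649 is tight.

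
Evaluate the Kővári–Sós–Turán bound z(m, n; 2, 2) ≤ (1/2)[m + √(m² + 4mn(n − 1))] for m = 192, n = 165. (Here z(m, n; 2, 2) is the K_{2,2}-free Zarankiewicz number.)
z(192, 165; 2, 2) ≤ (1/2)[192 + √(192² + 4·192·165·164)] = (1/2)[192 + √20818944] = 2377.3891

Kővári–Sós–Turán: let r_1, ..., r_192 be the row sums and z = Σ r_i the total number of 1s. Each pair of columns can share at most one row with both entries 1 (else a 2×2 all-ones block appears), so Σ_i C(r_i, 2) ≤ C(165, 2) = 13530. By convexity Σ_i C(r_i, 2) ≥ 192·C(z/192, 2) = z(z − 192)/(2·192), giving z² − 192z − 192·165·164 ≤ 0 and hence z ≤ (1/2)[192 + √(36864 + 4·5195520)] = (1/2)[192 + √20818944] ≈ (1/2)(192 + 4562.7781) = 2377.3891.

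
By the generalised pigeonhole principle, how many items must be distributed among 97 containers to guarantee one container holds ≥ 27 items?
n = (27 − 1)·97 + 1 = 2523

By the generalised pigeonhole principle, to guarantee some box contains ≥ r objects we need more than (r − 1) · k objects total. Threshold: n = (r − 1) · k + 1. With r = 27 and k = 97: n = 26 · 97 + 1 = 2522 + 1 = 2523. For n = 2522 = 26 · 97, we can put exactly 26 objects in every box, avoiding 27 in any single one — so 2523 is tight.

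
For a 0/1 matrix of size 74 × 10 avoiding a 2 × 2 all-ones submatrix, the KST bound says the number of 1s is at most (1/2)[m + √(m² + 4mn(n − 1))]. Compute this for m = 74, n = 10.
z(74, 10; 2, 2) ≤ (1/2)[74 + √(74² + 4·74·10·9)] = (1/2)[74 + √32116] = 126.6047

Kővári–Sós–Turán: let r_1, ..., r_74 be the row sums and z = Σ r_i the total number of 1s. Each pair of columns can share at most one row with both entries 1 (else a 2×2 all-ones block appears), so Σ_i C(r_i, 2) ≤ C(10, 2) = 45. By convexity Σ_i C(r_i, 2) ≥ 74·C(z/74, 2) = z(z − 74)/(2·74), giving z² − 74z − 74·10·9 ≤ 0 and hence z ≤ (1/2)[74 + √(5476 + 4·6660)] = (1/2)[74 + √32116] ≈ (1/2)(74 + 179.2094) = 126.6047.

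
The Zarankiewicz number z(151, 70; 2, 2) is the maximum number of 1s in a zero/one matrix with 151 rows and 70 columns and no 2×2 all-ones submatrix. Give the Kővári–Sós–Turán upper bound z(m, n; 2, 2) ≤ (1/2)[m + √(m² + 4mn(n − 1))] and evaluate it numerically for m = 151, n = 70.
z(151, 70; 2, 2) ≤ (1/2)[151 + √(151² + 4·151·70·69)] = (1/2)[151 + √2940121] = 932.8391

Kővári–Sós–Turán: let r_1, ..., r_151 be the row sums and z = Σ r_i the total number of 1s. Each pair of columns can share at most one row with both entries 1 (else a 2×2 all-ones block appears), so Σ_i C(r_i, 2) ≤ C(70, 2) = 2415. By convexity Σ_i C(r_i, 2) ≥ 151·C(z/151, 2) = z(z − 151)/(2·151), giving z² − 151z − 151·70·69 ≤ 0 and hence z ≤ (1/2)[151 + √(22801 + 4·729330)] = (1/2)[151 + √2940121] ≈ (1/2)(151 + 1714.6781) = 932.8391.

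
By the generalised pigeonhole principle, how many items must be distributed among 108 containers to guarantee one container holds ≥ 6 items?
n = (6 − 1)·108 + 1 = 541

By the generalised pigeonhole principle, to guarantee some box contains ≥ r objects we need more than (r − 1) · k objects total. Threshold: n = (r − 1) · k + 1. With r = 6 and k = 108: n = 5 · 108 + 1 = 540 + 1 = 541. For n = 540 = 5 · 108, we can put exactly 5 objects in every box, avoiding 6 in any single one — so 541 is tight.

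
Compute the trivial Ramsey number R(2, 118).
R(2, 118) = 118

R(2, k) = k for all k ≥ 2: in a 2-colouring of K_k, either some edge is red (a red K_2) or all edges are blue (a blue K_k). And K_{117} coloured all-blue has no blue K_118, so R(2, 118) > 117. Hence R(2, 118) = 118.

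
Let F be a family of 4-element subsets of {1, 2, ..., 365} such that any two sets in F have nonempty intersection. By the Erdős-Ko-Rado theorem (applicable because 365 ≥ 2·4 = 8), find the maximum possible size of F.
max |F| = C(364, 3) = 7971964

The Erdős-Ko-Rado theorem states: for n ≥ 2k, an intersecting family of k-subsets of an n-element set has size at most C(n − 1, k − 1), with equality for 'star' families {A ⊆ [n] : |A| = k, i ∈ A} (fix an element i). For n = 365, k = 4: C(364, 3) = 7971964.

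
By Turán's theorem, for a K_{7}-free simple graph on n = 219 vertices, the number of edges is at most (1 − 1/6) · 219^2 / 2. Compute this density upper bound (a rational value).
Turán density bound = (5/6) · 219^2/2 = 79935/4 ≈ 19983.75

Turán's theorem: ex(n, K_{r+1}) is achieved by the complete r-partite Turán graph T(n, r) with parts as balanced as possible, and is at most (1 − 1/r) · n^2/2. For r = 6, n = 219: the density bound is (5/6) · 47961/2 = 79935/4 ≈ 19983.75. The integer-valued extremum is e(T(219, 6)) = 19983, which is strictly less than the density bound 79935/4 since 6 ∤ 219 (the parts of T(219, 6) cannot all be equal).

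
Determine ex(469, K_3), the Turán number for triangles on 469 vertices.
ex(469, K_3) = ⌊469^2/4⌋ = 54990

Mantel (1907): a triangle-free graph on n vertices has at most ⌊n^2/4⌋ edges, with equality for the complete bipartite graph K_{⌊n/2⌋, ⌈n/2⌉}. For n = 469: ⌊469^2/4⌋ = ⌊219961/4⌋ = 54990. The extremal graph is K_{234, 235}, which has 234·235 = 54990 edges.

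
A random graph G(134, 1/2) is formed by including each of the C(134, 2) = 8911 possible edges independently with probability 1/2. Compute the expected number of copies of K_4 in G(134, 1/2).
E[# K_4] = C(134, 4) · (1/2)^C(4, 2) = 12840751 / 2^6 = 200636.734375

For each 4-subset S of vertices (there are C(134, 4) = 12840751 such S), let X_S = 1 if S induces a K_4 (all C(4, 2) = 6 edges present). Then P(X_S = 1) = (1/2)^6 = 1/64. By linearity of expectation, E[# K_4] = C(134, 4) · (1/2)^6 = 12840751 / 64 = 200636.734375.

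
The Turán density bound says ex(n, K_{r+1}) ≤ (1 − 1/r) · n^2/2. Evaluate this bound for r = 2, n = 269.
Turán density bound = (1/2) · 269^2/2 = 72361/4 ≈ 18090.25

Turán's theorem: ex(n, K_{r+1}) is achieved by the complete r-partite Turán graph T(n, r) with parts as balanced as possible, and is at most (1 − 1/r) · n^2/2. For r = 2, n = 269: the density bound is (1/2) · 72361/2 = 72361/4 ≈ 18090.25. The integer-valued extremum is e(T(269, 2)) = 18090, which is strictly less than the density bound 72361/4 since 2 ∤ 269 (the parts of T(269, 2) cannot all be equal).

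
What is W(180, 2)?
W(180, 2) = 180 + 1 = 181

A 2-term AP is any pair of integers, so a monochromatic 2-AP exists iff some colour is used at least twice. With 180 colours, the colouring i ↦ i on {1, ..., 180} uses each colour once, avoiding any monochromatic pair, so W(180, 2) > 180. For {1, ..., 181}, pigeonhole forces two integers of the same colour, which form a monochromatic 2-AP. Hence W(180, 2) = 181.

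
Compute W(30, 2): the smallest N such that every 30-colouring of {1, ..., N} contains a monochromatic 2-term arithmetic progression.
W(30, 2) = 30 + 1 = 31

A 2-term AP is any pair of integers, so a monochromatic 2-AP exists iff some colour is used at least twice. With 30 colours, the colouring i ↦ i on {1, ..., 30} uses each colour once, avoiding any monochromatic pair, so W(30, 2) > 30. For {1, ..., 31}, pigeonhole forces two integers of the same colour, which form a monochromatic 2-AP. Hence W(30, 2) = 31.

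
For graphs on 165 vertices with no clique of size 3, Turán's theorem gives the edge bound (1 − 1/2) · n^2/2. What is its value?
Turán density bound = (1/2) · 165^2/2 = 27225/4 ≈ 6806.25

Turán's theorem: ex(n, K_{r+1}) is achieved by the complete r-partite Turán graph T(n, r) with parts as balanced as possible, and is at most (1 − 1/r) · n^2/2. For r = 2, n = 165: the density bound is (1/2) · 27225/2 = 27225/4 ≈ 6806.25. The integer-valued extremum is e(T(165, 2)) = 6806, which is strictly less than the density bound 27225/4 since 2 ∤ 165 (the parts of T(165, 2) cannot all be equal).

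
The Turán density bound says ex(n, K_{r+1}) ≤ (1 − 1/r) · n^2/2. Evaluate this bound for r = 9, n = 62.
Turán density bound = (8/9) · 62^2/2 = 15376/9 ≈ 1708.4444

Turán's theorem: ex(n, K_{r+1}) is achieved by the complete r-partite Turán graph T(n, r) with parts as balanced as possible, and is at most (1 − 1/r) · n^2/2. For r = 9, n = 62: the density bound is (8/9) · 3844/2 = 15376/9 ≈ 1708.4444. The integer-valued extremum is e(T(62, 9)) = 1708, which is strictly less than the density bound 15376/9 since 9 ∤ 62 (the parts of T(62, 9) cannot all be equal).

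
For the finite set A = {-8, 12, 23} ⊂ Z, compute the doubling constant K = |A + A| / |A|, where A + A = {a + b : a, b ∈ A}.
K = |A + A| / |A| = 6/3 = 2

Enumerate A + A = {a + b : a, b ∈ A}. With |A| = 3, there are |A|^2 = 9 ordered sum pairs; collecting distinct values, A + A = {-16, 4, 15, 24, 35, 46}, so |A + A| = 6. Thus K = 6/3 = 2. For comparison, the minimum possible |A + A| over all 3-element sets is 2·3 − 1 = 5 (so min K = 5/3), attained only by arithmetic progressions.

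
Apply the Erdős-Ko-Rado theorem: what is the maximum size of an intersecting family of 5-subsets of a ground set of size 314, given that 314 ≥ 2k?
max |F| = C(313, 4) = 392292290

The Erdős-Ko-Rado theorem states: for n ≥ 2k, an intersecting family of k-subsets of an n-element set has size at most C(n − 1, k − 1), with equality for 'star' families {A ⊆ [n] : |A| = k, i ∈ A} (fix an element i). For n = 314, k = 5: C(313, 4) = 392292290.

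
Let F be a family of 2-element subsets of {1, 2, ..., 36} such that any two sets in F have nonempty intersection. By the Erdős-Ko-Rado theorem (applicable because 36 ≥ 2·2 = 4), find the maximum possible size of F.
max |F| = C(35, 1) = 35

The Erdős-Ko-Rado theorem states: for n ≥ 2k, an intersecting family of k-subsets of an n-element set has size at most C(n − 1, k − 1), with equality for 'star' families {A ⊆ [n] : |A| = k, i ∈ A} (fix an element i). For n = 36, k = 2: C(35, 1) = 35.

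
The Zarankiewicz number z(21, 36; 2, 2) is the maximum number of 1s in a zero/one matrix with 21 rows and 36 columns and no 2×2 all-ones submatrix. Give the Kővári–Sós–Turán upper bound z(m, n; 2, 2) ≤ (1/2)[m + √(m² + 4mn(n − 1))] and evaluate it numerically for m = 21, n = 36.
z(21, 36; 2, 2) ≤ (1/2)[21 + √(21² + 4·21·36·35)] = (1/2)[21 + √106281] = 173.5038

Kővári–Sós–Turán: let r_1, ..., r_21 be the row sums and z = Σ r_i the total number of 1s. Each pair of columns can share at most one row with both entries 1 (else a 2×2 all-ones block appears), so Σ_i C(r_i, 2) ≤ C(36, 2) = 630. By convexity Σ_i C(r_i, 2) ≥ 21·C(z/21, 2) = z(z − 21)/(2·21), giving z² − 21z − 21·36·35 ≤ 0 and hence z ≤ (1/2)[21 + √(441 + 4·26460)] = (1/2)[21 + √106281] ≈ (1/2)(21 + 326.0077) = 173.5038.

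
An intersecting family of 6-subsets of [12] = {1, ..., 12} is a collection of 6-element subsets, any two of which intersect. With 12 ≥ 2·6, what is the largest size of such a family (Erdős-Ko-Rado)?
max |F| = C(11, 5) = 462

The Erdős-Ko-Rado theorem states: for n ≥ 2k, an intersecting family of k-subsets of an n-element set has size at most C(n − 1, k − 1), with equality for 'star' families {A ⊆ [n] : |A| = k, i ∈ A} (fix an element i). For n = 12, k = 6: C(11, 5) = 462.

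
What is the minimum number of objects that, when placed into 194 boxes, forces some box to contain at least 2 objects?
n = (2 − 1)·194 + 1 = 195

By the generalised pigeonhole principle, to guarantee some box contains ≥ r objects we need more than (r − 1) · k objects total. Threshold: n = (r − 1) · k + 1. With r = 2 and k = 194: n = 1 · 194 + 1 = 194 + 1 = 195. For n = 194 = 1 · 194, we can put exactly 1 objects in every box, avoiding 2 in any single one — so 195 is tight.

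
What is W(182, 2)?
W(182, 2) = 182 + 1 = 183

A 2-term AP is any pair of integers, so a monochromatic 2-AP exists iff some colour is used at least twice. With 182 colours, the colouring i ↦ i on {1, ..., 182} uses each colour once, avoiding any monochromatic pair, so W(182, 2) > 182. For {1, ..., 183}, pigeonhole forces two integers of the same colour, which form a monochromatic 2-AP. Hence W(182, 2) = 183.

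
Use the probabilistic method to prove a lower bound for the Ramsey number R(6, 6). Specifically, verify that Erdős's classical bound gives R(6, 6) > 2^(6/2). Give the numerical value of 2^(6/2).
2^(6/2) = 8; so R(6, 6) > 8

Colour each edge of K_n uniformly at random with red/blue. The expected number of monochromatic K_6 is C(n, 6) · 2 · 2^(−C(6,2)). If C(n, 6) · 2^(1 − C(6,2)) < 1, then with positive probability no monochromatic K_6 exists, so R(6, 6) > n. The standard estimate C(n, 6) ≤ n^6/6! shows this inequality holds whenever n ≤ 2^(6/2) (since 6! · 2^(C(6,2) − 1) > 2^(6^2/2) ≥ n^6). Hence R(6, 6) > 2^(6/2) = 8.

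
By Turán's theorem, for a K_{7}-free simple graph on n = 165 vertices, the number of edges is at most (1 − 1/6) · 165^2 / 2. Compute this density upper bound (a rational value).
Turán density bound = (5/6) · 165^2/2 = 45375/4 ≈ 11343.75

Turán's theorem: ex(n, K_{r+1}) is achieved by the complete r-partite Turán graph T(n, r) with parts as balanced as possible, and is at most (1 − 1/r) · n^2/2. For r = 6, n = 165: the density bound is (5/6) · 27225/2 = 45375/4 ≈ 11343.75. The integer-valued extremum is e(T(165, 6)) = 11343, which is strictly less than the density bound 45375/4 since 6 ∤ 165 (the parts of T(165, 6) cannot all be equal).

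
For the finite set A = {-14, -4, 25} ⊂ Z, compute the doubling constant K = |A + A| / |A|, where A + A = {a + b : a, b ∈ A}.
K = |A + A| / |A| = 6/3 = 2

Enumerate A + A = {a + b : a, b ∈ A}. With |A| = 3, there are |A|^2 = 9 ordered sum pairs; collecting distinct values, A + A = {-28, -18, -8, 11, 21, 50}, so |A + A| = 6. Thus K = 6/3 = 2. For comparison, the minimum possible |A + A| over all 3-element sets is 2·3 − 1 = 5 (so min K = 5/3), attained only by arithmetic progressions.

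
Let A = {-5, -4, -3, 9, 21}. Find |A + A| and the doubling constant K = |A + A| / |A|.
K = |A + A| / |A| = 13/5

Enumerate A + A = {a + b : a, b ∈ A}. With |A| = 5, there are |A|^2 = 25 ordered sum pairs; collecting distinct values, A + A = {-10, -9, -8, -7, -6, 4, 5, 6, 16, 17, 18, 30, 42}, so |A + A| = 13. Thus K = 13/5. For comparison, the minimum possible |A + A| over all 5-element sets is 2·5 − 1 = 9 (so min K = 9/5), attained only by arithmetic progressions.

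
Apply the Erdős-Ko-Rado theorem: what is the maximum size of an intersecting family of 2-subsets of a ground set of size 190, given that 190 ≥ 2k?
max |F| = C(189, 1) = 189

The Erdős-Ko-Rado theorem states: for n ≥ 2k, an intersecting family of k-subsets of an n-element set has size at most C(n − 1, k − 1), with equality for 'star' families {A ⊆ [n] : |A| = k, i ∈ A} (fix an element i). For n = 190, k = 2: C(189, 1) = 189.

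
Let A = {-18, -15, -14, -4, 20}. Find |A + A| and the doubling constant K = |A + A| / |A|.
K = |A + A| / |A| = 15/5 = 3

Enumerate A + A = {a + b : a, b ∈ A}. With |A| = 5, there are |A|^2 = 25 ordered sum pairs; collecting distinct values, A + A = {-36, -33, -32, -30, -29, -28, -22, -19, -18, -8, 2, 5, 6, 16, 40}, so |A + A| = 15. Thus K = 15/5 = 3. For comparison, the minimum possible |A + A| over all 5-element sets is 2·5 − 1 = 9 (so min K = 9/5), attained only by arithmetic progressions.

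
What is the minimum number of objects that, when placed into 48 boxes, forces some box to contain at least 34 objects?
n = (34 − 1)·48 + 1 = 1585

By the generalised pigeonhole principle, to guarantee some box contains ≥ r objects we need more than (r − 1) · k objects total. Threshold: n = (r − 1) · k + 1. With r = 34 and k = 48: n = 33 · 48 + 1 = 1584 + 1 = 1585. For n = 1584 = 33 · 48, we can put exactly 33 objects in every box, avoiding 34 in any single one — so 1585 is tight.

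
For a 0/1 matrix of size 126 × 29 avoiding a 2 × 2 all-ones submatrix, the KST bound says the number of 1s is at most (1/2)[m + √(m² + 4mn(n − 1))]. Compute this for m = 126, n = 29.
z(126, 29; 2, 2) ≤ (1/2)[126 + √(126² + 4·126·29·28)] = (1/2)[126 + √425124] = 389.0077

Kővári–Sós–Turán: let r_1, ..., r_126 be the row sums and z = Σ r_i the total number of 1s. Each pair of columns can share at most one row with both entries 1 (else a 2×2 all-ones block appears), so Σ_i C(r_i, 2) ≤ C(29, 2) = 406. By convexity Σ_i C(r_i, 2) ≥ 126·C(z/126, 2) = z(z − 126)/(2·126), giving z² − 126z − 126·29·28 ≤ 0 and hence z ≤ (1/2)[126 + √(15876 + 4·102312)] = (1/2)[126 + √425124] ≈ (1/2)(126 + 652.0153) = 389.0077.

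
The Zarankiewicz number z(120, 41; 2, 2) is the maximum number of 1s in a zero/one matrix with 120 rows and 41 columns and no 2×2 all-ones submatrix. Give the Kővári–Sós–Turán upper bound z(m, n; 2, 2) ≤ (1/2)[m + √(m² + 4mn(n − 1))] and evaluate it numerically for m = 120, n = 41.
z(120, 41; 2, 2) ≤ (1/2)[120 + √(120² + 4·120·41·40)] = (1/2)[120 + √801600] = 507.6606

Kővári–Sós–Turán: let r_1, ..., r_120 be the row sums and z = Σ r_i the total number of 1s. Each pair of columns can share at most one row with both entries 1 (else a 2×2 all-ones block appears), so Σ_i C(r_i, 2) ≤ C(41, 2) = 820. By convexity Σ_i C(r_i, 2) ≥ 120·C(z/120, 2) = z(z − 120)/(2·120), giving z² − 120z − 120·41·40 ≤ 0 and hence z ≤ (1/2)[120 + √(14400 + 4·196800)] = (1/2)[120 + √801600] ≈ (1/2)(120 + 895.3212) = 507.6606.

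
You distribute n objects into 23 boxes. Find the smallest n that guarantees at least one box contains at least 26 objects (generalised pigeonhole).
n = (26 − 1)·23 + 1 = 576

By the generalised pigeonhole principle, to guarantee some box contains ≥ r objects we need more than (r − 1) · k objects total. Threshold: n = (r − 1) · k + 1. With r = 26 and k = 23: n = 25 · 23 + 1 = 575 + 1 = 576. For n = 575 = 25 · 23, we can put exactly 25 objects in every box, avoiding 26 in any single one — so 576 is tight.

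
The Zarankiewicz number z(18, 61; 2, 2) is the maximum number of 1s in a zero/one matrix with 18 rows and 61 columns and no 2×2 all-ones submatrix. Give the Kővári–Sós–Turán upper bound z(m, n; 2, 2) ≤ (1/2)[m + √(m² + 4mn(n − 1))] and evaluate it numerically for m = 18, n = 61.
z(18, 61; 2, 2) ≤ (1/2)[18 + √(18² + 4·18·61·60)] = (1/2)[18 + √263844] = 265.8287

Kővári–Sós–Turán: let r_1, ..., r_18 be the row sums and z = Σ r_i the total number of 1s. Each pair of columns can share at most one row with both entries 1 (else a 2×2 all-ones block appears), so Σ_i C(r_i, 2) ≤ C(61, 2) = 1830. By convexity Σ_i C(r_i, 2) ≥ 18·C(z/18, 2) = z(z − 18)/(2·18), giving z² − 18z − 18·61·60 ≤ 0 and hence z ≤ (1/2)[18 + √(324 + 4·65880)] = (1/2)[18 + √263844] ≈ (1/2)(18 + 513.6575) = 265.8287.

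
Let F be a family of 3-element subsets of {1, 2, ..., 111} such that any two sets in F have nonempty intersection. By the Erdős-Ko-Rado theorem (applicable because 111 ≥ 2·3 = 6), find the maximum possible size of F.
max |F| = C(110, 2) = 5995

Erdős-Ko-Rado (1961): when n ≥ 2k, max |F| = C(n−1, k−1). The bound is attained by the star {A : i ∈ A} for any fixed i ∈ [n]. Here C(111−1, 3−1) = C(110, 2) = 5995.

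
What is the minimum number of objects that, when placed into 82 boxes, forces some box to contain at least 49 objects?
n = (49 − 1)·82 + 1 = 3937

By the generalised pigeonhole principle, to guarantee some box contains ≥ r objects we need more than (r − 1) · k objects total. Threshold: n = (r − 1) · k + 1. With r = 49 and k = 82: n = 48 · 82 + 1 = 3936 + 1 = 3937. For n = 3936 = 48 · 82, we can put exactly 48 objects in every box, avoiding 49 in any single one — so 3937 is tight.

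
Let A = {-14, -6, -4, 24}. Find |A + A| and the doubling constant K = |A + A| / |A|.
K = |A + A| / |A| = 10/4 = 5/2

Enumerate A + A = {a + b : a, b ∈ A}. With |A| = 4, there are |A|^2 = 16 ordered sum pairs; collecting distinct values, A + A = {-28, -20, -18, -12, -10, -8, 10, 18, 20, 48}, so |A + A| = 10. Thus K = 10/4 = 5/2. For comparison, the minimum possible |A + A| over all 4-element sets is 2·4 − 1 = 7 (so min K = 7/4), attained only by arithmetic progressions.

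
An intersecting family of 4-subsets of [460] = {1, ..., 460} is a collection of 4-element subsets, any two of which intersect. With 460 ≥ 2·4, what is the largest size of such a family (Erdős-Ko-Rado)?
max |F| = C(459, 3) = 16011909

The Erdős-Ko-Rado theorem states: for n ≥ 2k, an intersecting family of k-subsets of an n-element set has size at most C(n − 1, k − 1), with equality for 'star' families {A ⊆ [n] : |A| = k, i ∈ A} (fix an element i). For n = 460, k = 4: C(459, 3) = 16011909.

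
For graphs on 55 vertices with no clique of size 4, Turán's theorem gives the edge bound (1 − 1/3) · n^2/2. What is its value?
Turán density bound = (2/3) · 55^2/2 = 3025/3 ≈ 1008.3333

Turán's theorem: ex(n, K_{r+1}) is achieved by the complete r-partite Turán graph T(n, r) with parts as balanced as possible, and is at most (1 − 1/r) · n^2/2. For r = 3, n = 55: the density bound is (2/3) · 3025/2 = 3025/3 ≈ 1008.3333. The integer-valued extremum is e(T(55, 3)) = 1008, which is strictly less than the density bound 3025/3 since 3 ∤ 55 (the parts of T(55, 3) cannot all be equal).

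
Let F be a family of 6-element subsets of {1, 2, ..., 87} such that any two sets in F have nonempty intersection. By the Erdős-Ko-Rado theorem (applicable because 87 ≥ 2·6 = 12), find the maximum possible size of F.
max |F| = C(86, 5) = 34826302

The Erdős-Ko-Rado theorem states: for n ≥ 2k, an intersecting family of k-subsets of an n-element set has size at most C(n − 1, k − 1), with equality for 'star' families {A ⊆ [n] : |A| = k, i ∈ A} (fix an element i). For n = 87, k = 6: C(86, 5) = 34826302.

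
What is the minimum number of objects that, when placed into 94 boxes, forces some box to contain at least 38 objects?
n = (38 − 1)·94 + 1 = 3479

By the generalised pigeonhole principle, to guarantee some box contains ≥ r objects we need more than (r − 1) · k objects total. Threshold: n = (r − 1) · k + 1. With r = 38 and k = 94: n = 37 · 94 + 1 = 3478 + 1 = 3479. For n = 3478 = 37 · 94, we can put exactly 37 objects in every box, avoiding 38 in any single one — so 3479 is tight.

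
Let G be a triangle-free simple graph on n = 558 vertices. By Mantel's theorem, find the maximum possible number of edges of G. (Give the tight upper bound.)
ex(558, K_3) = ⌊558^2/4⌋ = 77841

Mantel (1907): a triangle-free graph on n vertices has at most ⌊n^2/4⌋ edges, with equality for the complete bipartite graph K_{⌊n/2⌋, ⌈n/2⌉}. For n = 558: ⌊558^2/4⌋ = ⌊311364/4⌋ = 77841. The extremal graph is K_{279, 279}, which has 279·279 = 77841 edges.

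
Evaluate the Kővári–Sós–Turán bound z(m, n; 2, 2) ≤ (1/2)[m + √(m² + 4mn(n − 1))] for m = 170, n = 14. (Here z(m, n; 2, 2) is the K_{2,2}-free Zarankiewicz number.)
z(170, 14; 2, 2) ≤ (1/2)[170 + √(170² + 4·170·14·13)] = (1/2)[170 + √152660] = 280.3586

Kővári–Sós–Turán: let r_1, ..., r_170 be the row sums and z = Σ r_i the total number of 1s. Each pair of columns can share at most one row with both entries 1 (else a 2×2 all-ones block appears), so Σ_i C(r_i, 2) ≤ C(14, 2) = 91. By convexity Σ_i C(r_i, 2) ≥ 170·C(z/170, 2) = z(z − 170)/(2·170), giving z² − 170z − 170·14·13 ≤ 0 and hence z ≤ (1/2)[170 + √(28900 + 4·30940)] = (1/2)[170 + √152660] ≈ (1/2)(170 + 390.7173) = 280.3586.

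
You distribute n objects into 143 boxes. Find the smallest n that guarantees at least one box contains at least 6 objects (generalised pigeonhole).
n = (6 − 1)·143 + 1 = 716

By the generalised pigeonhole principle, to guarantee some box contains ≥ r objects we need more than (r − 1) · k objects total. Threshold: n = (r − 1) · k + 1. With r = 6 and k = 143: n = 5 · 143 + 1 = 715 + 1 = 716. For n = 715 = 5 · 143, we can put exactly 5 objects in every box, avoiding 6 in any single one — so 716 is tight.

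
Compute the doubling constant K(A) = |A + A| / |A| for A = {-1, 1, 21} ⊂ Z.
K = |A + A| / |A| = 6/3 = 2

Enumerate A + A = {a + b : a, b ∈ A}. With |A| = 3, there are |A|^2 = 9 ordered sum pairs; collecting distinct values, A + A = {-2, 0, 2, 20, 22, 42}, so |A + A| = 6. Thus K = 6/3 = 2. For comparison, the minimum possible |A + A| over all 3-element sets is 2·3 − 1 = 5 (so min K = 5/3), attained only by arithmetic progressions.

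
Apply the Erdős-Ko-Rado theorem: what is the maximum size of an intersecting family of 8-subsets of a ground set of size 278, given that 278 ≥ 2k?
max |F| = C(277, 7) = 23000772017080

The Erdős-Ko-Rado theorem states: for n ≥ 2k, an intersecting family of k-subsets of an n-element set has size at most C(n − 1, k − 1), with equality for 'star' families {A ⊆ [n] : |A| = k, i ∈ A} (fix an element i). For n = 278, k = 8: C(277, 7) = 23000772017080.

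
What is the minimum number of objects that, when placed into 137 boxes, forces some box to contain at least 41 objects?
n = (41 − 1)·137 + 1 = 5481

By the generalised pigeonhole principle, to guarantee some box contains ≥ r objects we need more than (r − 1) · k objects total. Threshold: n = (r − 1) · k + 1. With r = 41 and k = 137: n = 40 · 137 + 1 = 5480 + 1 = 5481. For n = 5480 = 40 · 137, we can put exactly 40 objects in every box, avoiding 41 in any single one — so 5481 is tight.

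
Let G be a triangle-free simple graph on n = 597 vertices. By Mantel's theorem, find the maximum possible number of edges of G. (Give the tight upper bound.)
ex(597, K_3) = ⌊597^2/4⌋ = 89102

Mantel (1907): a triangle-free graph on n vertices has at most ⌊n^2/4⌋ edges, with equality for the complete bipartite graph K_{⌊n/2⌋, ⌈n/2⌉}. For n = 597: ⌊597^2/4⌋ = ⌊356409/4⌋ = 89102. The extremal graph is K_{298, 299}, which has 298·299 = 89102 edges.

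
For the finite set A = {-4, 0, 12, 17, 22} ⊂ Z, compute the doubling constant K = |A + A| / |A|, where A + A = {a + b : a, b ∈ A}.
K = |A + A| / |A| = 14/5

Enumerate A + A = {a + b : a, b ∈ A}. With |A| = 5, there are |A|^2 = 25 ordered sum pairs; collecting distinct values, A + A = {-8, -4, 0, 8, 12, 13, 17, 18, 22, 24, 29, 34, 39, 44}, so |A + A| = 14. Thus K = 14/5. For comparison, the minimum possible |A + A| over all 5-element sets is 2·5 − 1 = 9 (so min K = 9/5), attained only by arithmetic progressions.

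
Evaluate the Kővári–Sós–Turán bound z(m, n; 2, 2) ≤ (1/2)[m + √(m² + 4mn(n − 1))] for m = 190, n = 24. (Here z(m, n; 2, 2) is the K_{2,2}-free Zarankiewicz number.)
z(190, 24; 2, 2) ≤ (1/2)[190 + √(190² + 4·190·24·23)] = (1/2)[190 + √455620] = 432.4981

Kővári–Sós–Turán: let r_1, ..., r_190 be the row sums and z = Σ r_i the total number of 1s. Each pair of columns can share at most one row with both entries 1 (else a 2×2 all-ones block appears), so Σ_i C(r_i, 2) ≤ C(24, 2) = 276. By convexity Σ_i C(r_i, 2) ≥ 190·C(z/190, 2) = z(z − 190)/(2·190), giving z² − 190z − 190·24·23 ≤ 0 and hence z ≤ (1/2)[190 + √(36100 + 4·104880)] = (1/2)[190 + √455620] ≈ (1/2)(190 + 674.9963) = 432.4981.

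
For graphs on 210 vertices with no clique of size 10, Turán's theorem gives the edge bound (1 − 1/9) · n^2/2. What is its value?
Turán density bound = (8/9) · 210^2/2 = 19600

Turán's theorem: ex(n, K_{r+1}) is achieved by the complete r-partite Turán graph T(n, r) with parts as balanced as possible, and is at most (1 − 1/r) · n^2/2. For r = 9, n = 210: the density bound is (8/9) · 44100/2 = 19600. The integer-valued extremum is e(T(210, 9)) = 19599, which is strictly less than the density bound 19600 since 9 ∤ 210 (the parts of T(210, 9) cannot all be equal).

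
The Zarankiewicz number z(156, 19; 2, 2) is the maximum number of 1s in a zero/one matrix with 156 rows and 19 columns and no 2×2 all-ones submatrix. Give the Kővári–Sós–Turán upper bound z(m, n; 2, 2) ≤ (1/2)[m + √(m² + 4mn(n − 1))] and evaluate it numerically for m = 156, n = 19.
z(156, 19; 2, 2) ≤ (1/2)[156 + √(156² + 4·156·19·18)] = (1/2)[156 + √237744] = 321.795

Kővári–Sós–Turán: let r_1, ..., r_156 be the row sums and z = Σ r_i the total number of 1s. Each pair of columns can share at most one row with both entries 1 (else a 2×2 all-ones block appears), so Σ_i C(r_i, 2) ≤ C(19, 2) = 171. By convexity Σ_i C(r_i, 2) ≥ 156·C(z/156, 2) = z(z − 156)/(2·156), giving z² − 156z − 156·19·18 ≤ 0 and hence z ≤ (1/2)[156 + √(24336 + 4·53352)] = (1/2)[156 + √237744] ≈ (1/2)(156 + 487.59) = 321.795.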